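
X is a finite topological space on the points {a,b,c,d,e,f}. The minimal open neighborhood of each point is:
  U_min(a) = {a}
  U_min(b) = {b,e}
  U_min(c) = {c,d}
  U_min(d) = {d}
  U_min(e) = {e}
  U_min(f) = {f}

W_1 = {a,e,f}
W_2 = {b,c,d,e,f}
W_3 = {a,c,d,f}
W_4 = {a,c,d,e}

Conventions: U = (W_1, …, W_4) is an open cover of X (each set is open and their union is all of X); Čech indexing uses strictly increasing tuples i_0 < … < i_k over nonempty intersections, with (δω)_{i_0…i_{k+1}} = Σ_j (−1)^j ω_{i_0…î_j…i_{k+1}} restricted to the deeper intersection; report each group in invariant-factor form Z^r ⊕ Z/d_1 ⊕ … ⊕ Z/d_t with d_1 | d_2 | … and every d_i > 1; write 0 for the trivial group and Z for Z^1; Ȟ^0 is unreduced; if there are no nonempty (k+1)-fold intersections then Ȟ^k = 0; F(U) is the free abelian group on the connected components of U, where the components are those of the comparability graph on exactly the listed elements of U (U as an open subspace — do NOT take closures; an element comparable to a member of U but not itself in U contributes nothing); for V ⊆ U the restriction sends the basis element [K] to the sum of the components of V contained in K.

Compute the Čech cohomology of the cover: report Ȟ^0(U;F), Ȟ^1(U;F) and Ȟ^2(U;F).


Ȟ^0 = Z^4,  Ȟ^1 = 0,  Ȟ^2 = 0

nerve of the cover:
  W12={e,f} W13={a,f} W14={a,e} W23={c,d,f} W24={c,d,e} W34={a,c,d}
  W123={f} W124={e} W134={a} W234={c,d}
components per intersection:
  W1: {a} {e} {f}
  W2: {b,e} {c,d} {f}
  W3: {a} {c,d} {f}
  W4: {a} {c,d} {e}
  W12: {e} {f}
  W13: {a} {f}
  W14: {a} {e}
  W23: {c,d} {f}
  W24: {c,d} {e}
  W34: {a} {c,d}
  W123: {f}
  W124: {e}
  W134: {a}
  W234: {c,d}
C dims 12,12,4; δ0: rk 8, SNF 1^8; δ1: rk 4, SNF 1^4
Ȟ^0 = (12 − 8) − 0 = 4, so Ȟ^0 ≅ Z^4
Ȟ^1 = (12 − 4) − 8 = 0, so Ȟ^1 ≅ 0
Ȟ^2 = (4 − 0) − 4 = 0, so Ȟ^2 ≅ 0


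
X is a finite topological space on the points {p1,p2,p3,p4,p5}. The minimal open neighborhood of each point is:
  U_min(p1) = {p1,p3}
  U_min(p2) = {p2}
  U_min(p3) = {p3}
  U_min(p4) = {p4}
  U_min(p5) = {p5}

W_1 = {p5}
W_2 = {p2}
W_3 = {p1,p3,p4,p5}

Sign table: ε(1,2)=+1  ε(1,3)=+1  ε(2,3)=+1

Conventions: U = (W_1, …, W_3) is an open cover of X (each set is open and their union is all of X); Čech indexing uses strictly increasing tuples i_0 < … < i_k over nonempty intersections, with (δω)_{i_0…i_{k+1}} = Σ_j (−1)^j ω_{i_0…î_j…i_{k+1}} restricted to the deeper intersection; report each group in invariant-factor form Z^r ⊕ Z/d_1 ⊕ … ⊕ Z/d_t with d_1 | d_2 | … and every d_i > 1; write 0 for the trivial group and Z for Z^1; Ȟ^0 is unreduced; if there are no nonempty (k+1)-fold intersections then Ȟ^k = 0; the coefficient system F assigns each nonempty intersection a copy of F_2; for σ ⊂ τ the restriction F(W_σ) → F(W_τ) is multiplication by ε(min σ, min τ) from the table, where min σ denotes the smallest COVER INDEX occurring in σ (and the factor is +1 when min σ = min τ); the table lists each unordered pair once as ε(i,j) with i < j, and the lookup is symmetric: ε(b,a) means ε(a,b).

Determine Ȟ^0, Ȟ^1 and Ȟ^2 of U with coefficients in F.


intersection data:
  W13={p5}
C dims 3,1; δ0: rk_F2 1
Ȟ^0 = (3 − 1) − 0 = 2, so Ȟ^0 ≅ Z/2 ⊕ Z/2
Ȟ^1 = (1 − 0) − 1 = 0, so Ȟ^1 ≅ 0
Ȟ^2 = (0 − 0) − 0 = 0, so Ȟ^2 ≅ 0

Ȟ^0(U;F) ≅ Z/2 ⊕ Z/2, Ȟ^1(U;F) ≅ 0, Ȟ^2(U;F) ≅ 0


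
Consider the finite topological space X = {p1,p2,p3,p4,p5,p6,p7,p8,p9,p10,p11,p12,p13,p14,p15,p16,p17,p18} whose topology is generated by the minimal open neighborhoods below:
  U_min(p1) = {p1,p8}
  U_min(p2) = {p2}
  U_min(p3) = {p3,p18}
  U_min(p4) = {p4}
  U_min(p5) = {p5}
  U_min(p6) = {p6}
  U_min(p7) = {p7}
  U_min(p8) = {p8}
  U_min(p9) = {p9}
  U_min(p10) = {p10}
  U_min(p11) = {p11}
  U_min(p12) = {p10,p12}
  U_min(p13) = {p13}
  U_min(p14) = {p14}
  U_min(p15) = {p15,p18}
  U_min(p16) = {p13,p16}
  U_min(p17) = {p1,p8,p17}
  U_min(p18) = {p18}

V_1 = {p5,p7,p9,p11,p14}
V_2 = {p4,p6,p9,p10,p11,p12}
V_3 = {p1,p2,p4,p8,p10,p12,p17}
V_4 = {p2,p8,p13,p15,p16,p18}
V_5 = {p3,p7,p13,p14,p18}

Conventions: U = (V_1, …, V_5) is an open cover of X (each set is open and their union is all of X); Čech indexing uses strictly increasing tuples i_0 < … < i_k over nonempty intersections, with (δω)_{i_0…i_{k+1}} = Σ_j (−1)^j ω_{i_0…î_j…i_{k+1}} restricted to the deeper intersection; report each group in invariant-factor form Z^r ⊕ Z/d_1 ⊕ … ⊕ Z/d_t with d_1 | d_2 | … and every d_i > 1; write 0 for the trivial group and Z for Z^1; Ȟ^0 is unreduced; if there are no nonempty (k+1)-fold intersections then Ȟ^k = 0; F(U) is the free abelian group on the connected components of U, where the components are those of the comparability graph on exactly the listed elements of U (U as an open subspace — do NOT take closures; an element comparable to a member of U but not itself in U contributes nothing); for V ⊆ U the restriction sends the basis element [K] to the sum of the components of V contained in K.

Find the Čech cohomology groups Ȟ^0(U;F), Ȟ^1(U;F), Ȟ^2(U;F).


Ȟ^0 = Z^12,  Ȟ^1 = 0,  Ȟ^2 = 0

nerve of the cover:
  V12={p9,p11} V15={p7,p14} V23={p4,p10,p12} V34={p2,p8} V45={p13,p18}
components per intersection:
  V1: {p5} {p7} {p9} {p11} {p14}
  V2: {p4} {p6} {p9} {p10,p12} {p11}
  V3: {p1,p8,p17} {p2} {p4} {p10,p12}
  V4: {p2} {p8} {p13,p16} {p15,p18}
  V5: {p3,p18} {p7} {p13} {p14}
  V12: {p9} {p11}
  V15: {p7} {p14}
  V23: {p4} {p10,p12}
  V34: {p2} {p8}
  V45: {p13} {p18}
C dims 22,10; δ0: rk 10, SNF 1^10
Ȟ^0 = (22 − 10) − 0 = 12, so Ȟ^0 ≅ Z^12
Ȟ^1 = (10 − 0) − 10 = 0, so Ȟ^1 ≅ 0
Ȟ^2 = (0 − 0) − 0 = 0, so Ȟ^2 ≅ 0


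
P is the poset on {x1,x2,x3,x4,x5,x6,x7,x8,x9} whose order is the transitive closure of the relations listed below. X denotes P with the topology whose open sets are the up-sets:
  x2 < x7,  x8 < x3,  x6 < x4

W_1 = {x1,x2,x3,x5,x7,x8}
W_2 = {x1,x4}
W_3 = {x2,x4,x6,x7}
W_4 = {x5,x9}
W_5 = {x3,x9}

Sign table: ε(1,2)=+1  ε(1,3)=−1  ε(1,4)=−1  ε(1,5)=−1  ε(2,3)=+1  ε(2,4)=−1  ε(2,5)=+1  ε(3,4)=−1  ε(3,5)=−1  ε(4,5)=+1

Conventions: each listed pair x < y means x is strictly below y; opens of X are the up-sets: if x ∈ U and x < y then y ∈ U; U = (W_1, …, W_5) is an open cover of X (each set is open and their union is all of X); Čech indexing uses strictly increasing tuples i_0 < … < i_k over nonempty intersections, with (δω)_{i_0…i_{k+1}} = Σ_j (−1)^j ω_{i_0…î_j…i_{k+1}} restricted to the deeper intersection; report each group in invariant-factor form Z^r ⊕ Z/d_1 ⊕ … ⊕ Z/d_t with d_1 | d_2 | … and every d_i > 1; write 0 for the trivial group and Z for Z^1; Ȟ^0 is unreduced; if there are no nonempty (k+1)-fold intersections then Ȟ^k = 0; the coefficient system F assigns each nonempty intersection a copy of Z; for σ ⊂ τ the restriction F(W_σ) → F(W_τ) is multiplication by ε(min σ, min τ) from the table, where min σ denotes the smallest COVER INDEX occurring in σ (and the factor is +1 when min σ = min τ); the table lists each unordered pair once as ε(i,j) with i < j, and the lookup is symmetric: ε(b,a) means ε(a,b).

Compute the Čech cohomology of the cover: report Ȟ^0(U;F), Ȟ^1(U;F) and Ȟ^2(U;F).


Ȟ^0 ≅ 0; Ȟ^1 ≅ Z ⊕ Z/2; Ȟ^2 ≅ 0

nonempty intersections:
  W12={x1} W13={x2,x7} W14={x5} W15={x3} W23={x4} W45={x9}
C dims 5,6; δ0: rk 5, SNF 1^4·2
Ȟ^0: (5−5)−0=0 ⇒ 0
Ȟ^1: (6−0)−5=1 plus torsion [2] ⇒ Z ⊕ Z/2
Ȟ^2: (0−0)−0=0 ⇒ 0


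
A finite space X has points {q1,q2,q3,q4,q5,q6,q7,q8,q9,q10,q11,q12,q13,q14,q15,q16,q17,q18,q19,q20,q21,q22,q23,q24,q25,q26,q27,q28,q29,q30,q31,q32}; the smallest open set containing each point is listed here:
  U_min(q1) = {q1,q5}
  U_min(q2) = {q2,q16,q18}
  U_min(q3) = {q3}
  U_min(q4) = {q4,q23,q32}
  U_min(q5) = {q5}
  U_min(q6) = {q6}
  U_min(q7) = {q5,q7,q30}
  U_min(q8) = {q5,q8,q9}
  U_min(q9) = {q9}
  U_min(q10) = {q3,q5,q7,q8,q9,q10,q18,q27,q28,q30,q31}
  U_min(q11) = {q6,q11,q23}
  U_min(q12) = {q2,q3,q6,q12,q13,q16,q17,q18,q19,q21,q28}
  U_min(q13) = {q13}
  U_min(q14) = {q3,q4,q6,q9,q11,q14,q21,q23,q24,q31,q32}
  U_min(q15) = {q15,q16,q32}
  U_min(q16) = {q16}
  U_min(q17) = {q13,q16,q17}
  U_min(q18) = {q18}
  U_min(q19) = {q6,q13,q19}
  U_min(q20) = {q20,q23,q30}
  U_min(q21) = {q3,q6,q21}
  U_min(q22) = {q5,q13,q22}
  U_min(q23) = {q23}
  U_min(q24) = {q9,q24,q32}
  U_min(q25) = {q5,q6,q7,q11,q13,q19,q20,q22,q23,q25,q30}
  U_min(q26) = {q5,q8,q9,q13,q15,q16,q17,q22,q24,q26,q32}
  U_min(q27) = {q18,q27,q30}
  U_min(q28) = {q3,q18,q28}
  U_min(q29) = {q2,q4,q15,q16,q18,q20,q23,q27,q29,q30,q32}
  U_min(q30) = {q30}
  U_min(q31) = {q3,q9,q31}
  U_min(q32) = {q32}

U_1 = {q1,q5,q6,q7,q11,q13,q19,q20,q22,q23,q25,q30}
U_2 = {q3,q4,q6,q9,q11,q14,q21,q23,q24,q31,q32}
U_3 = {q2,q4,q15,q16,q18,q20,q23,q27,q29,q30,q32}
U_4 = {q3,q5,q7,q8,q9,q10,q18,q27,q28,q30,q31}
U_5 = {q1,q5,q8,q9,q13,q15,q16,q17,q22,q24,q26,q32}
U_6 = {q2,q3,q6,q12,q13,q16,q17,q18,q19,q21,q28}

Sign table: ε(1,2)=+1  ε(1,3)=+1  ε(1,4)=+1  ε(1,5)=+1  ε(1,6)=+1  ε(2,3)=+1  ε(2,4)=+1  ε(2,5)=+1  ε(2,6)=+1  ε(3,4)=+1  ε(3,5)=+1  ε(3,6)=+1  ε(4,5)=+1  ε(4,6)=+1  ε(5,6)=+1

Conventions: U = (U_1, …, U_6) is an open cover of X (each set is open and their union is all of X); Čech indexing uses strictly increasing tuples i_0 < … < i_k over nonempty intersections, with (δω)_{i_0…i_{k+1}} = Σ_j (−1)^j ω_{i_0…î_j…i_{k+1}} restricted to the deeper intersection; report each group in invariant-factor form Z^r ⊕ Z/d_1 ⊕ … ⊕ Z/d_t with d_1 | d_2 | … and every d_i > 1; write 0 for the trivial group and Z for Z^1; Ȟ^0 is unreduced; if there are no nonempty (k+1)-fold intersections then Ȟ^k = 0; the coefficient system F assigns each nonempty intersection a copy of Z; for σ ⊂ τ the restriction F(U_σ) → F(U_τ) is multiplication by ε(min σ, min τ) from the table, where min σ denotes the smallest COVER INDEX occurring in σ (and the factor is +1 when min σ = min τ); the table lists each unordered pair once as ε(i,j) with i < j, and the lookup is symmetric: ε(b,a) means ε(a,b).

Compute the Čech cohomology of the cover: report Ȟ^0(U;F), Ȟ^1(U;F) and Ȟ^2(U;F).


Ȟ^0 = Z,  Ȟ^1 = 0,  Ȟ^2 = Z/2

nonempty overlaps:
  U12={q6,q11,q23} U13={q20,q23,q30} U14={q5,q7,q30} U15={q1,q5,q13,q22} U16={q6,q13,q19} U23={q4,q23,q32} U24={q3,q9,q31} U25={q9,q24,q32} U26={q3,q6,q21} U34={q18,q27,q30} U35={q15,q16,q32} U36={q2,q16,q18} U45={q5,q8,q9} U46={q3,q18,q28} U56={q13,q16,q17}
  U123={q23} U126={q6} U134={q30} U145={q5} U156={q13} U235={q32} U245={q9} U246={q3} U346={q18} U356={q16}
C dims 6,15,10; δ0: rk 5, SNF 1^5; δ1: rk 10, SNF 1^9·2
degree 0: 6−5−0 = 1 → Ȟ^0 ≅ Z
degree 1: 15−10−5 = 0 → Ȟ^1 ≅ 0
degree 2: 10−0−10 = 0 plus torsion [2] → Ȟ^2 ≅ Z/2


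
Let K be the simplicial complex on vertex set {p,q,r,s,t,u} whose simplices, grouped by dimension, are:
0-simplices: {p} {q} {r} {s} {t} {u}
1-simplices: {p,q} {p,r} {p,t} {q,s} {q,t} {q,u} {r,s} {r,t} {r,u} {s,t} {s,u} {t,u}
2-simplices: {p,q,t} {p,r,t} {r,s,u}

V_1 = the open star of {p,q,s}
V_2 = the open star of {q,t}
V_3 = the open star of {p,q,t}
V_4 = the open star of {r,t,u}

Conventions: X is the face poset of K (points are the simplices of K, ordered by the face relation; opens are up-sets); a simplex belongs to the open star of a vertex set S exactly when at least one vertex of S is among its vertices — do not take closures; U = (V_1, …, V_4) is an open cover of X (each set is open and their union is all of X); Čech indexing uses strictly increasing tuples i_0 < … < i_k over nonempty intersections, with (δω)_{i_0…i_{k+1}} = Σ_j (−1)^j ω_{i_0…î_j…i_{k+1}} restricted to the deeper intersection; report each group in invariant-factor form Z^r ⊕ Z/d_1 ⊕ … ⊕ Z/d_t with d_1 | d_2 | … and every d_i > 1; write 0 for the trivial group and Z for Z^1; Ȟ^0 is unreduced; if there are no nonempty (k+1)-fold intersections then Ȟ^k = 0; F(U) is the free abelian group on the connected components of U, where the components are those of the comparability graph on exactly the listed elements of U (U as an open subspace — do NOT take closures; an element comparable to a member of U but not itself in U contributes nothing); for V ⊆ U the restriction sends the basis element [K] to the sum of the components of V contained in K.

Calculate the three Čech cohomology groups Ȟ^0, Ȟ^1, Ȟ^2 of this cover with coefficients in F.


Ȟ^0 = Z; Ȟ^1 = Z^3; Ȟ^2 = 0

nerve simplices:
  V1={{p},{q},{s},{p,q},{p,r},{p,t},{q,s},{q,t},{q,u},{r,s},{s,t},{s,u},{p,q,t},{p,r,t},{r,s,u}} V2={{q},{t},{p,q},{p,t},{q,s},{q,t},{q,u},{r,t},{s,t},{t,u},{p,q,t},{p,r,t}} V3={{p},{q},{t},{p,q},{p,r},{p,t},{q,s},{q,t},{q,u},{r,t},{s,t},{t,u},{p,q,t},{p,r,t}} V4={{r},{t},{u},{p,r},{p,t},{q,t},{q,u},{r,s},{r,t},{r,u},{s,t},{s,u},{t,u},{p,q,t},{p,r,t},{r,s,u}}
  V12={{q},{p,q},{p,t},{q,s},{q,t},{q,u},{s,t},{p,q,t},{p,r,t}} V13={{p},{q},{p,q},{p,r},{p,t},{q,s},{q,t},{q,u},{s,t},{p,q,t},{p,r,t}} V14={{p,r},{p,t},{q,t},{q,u},{r,s},{s,t},{s,u},{p,q,t},{p,r,t},{r,s,u}} V23={{q},{t},{p,q},{p,t},{q,s},{q,t},{q,u},{r,t},{s,t},{t,u},{p,q,t},{p,r,t}} V24={{t},{p,t},{q,t},{q,u},{r,t},{s,t},{t,u},{p,q,t},{p,r,t}} V34={{t},{p,r},{p,t},{q,t},{q,u},{r,t},{s,t},{t,u},{p,q,t},{p,r,t}}
  V123={{q},{p,q},{p,t},{q,s},{q,t},{q,u},{s,t},{p,q,t},{p,r,t}} V124={{p,t},{q,t},{q,u},{s,t},{p,q,t},{p,r,t}} V134={{p,r},{p,t},{q,t},{q,u},{s,t},{p,q,t},{p,r,t}} V234={{t},{p,t},{q,t},{q,u},{r,t},{s,t},{t,u},{p,q,t},{p,r,t}}
  V1234={{p,t},{q,t},{q,u},{s,t},{p,q,t},{p,r,t}}
components per intersection:
  V1: {{p},{q},{s},{p,q},{p,r},{p,t},{q,s},{q,t},{q,u},{r,s},{s,t},{s,u},{p,q,t},{p,r,t},{r,s,u}}
  V2: {{q},{t},{p,q},{p,t},{q,s},{q,t},{q,u},{r,t},{s,t},{t,u},{p,q,t},{p,r,t}}
  V3: {{p},{q},{t},{p,q},{p,r},{p,t},{q,s},{q,t},{q,u},{r,t},{s,t},{t,u},{p,q,t},{p,r,t}}
  V4: {{r},{t},{u},{p,r},{p,t},{q,t},{q,u},{r,s},{r,t},{r,u},{s,t},{s,u},{t,u},{p,q,t},{p,r,t},{r,s,u}}
  V12: {{q},{p,q},{p,t},{q,s},{q,t},{q,u},{p,q,t},{p,r,t}} {{s,t}}
  V13: {{p},{q},{p,q},{p,r},{p,t},{q,s},{q,t},{q,u},{p,q,t},{p,r,t}} {{s,t}}
  V14: {{p,r},{p,t},{q,t},{p,q,t},{p,r,t}} {{q,u}} {{r,s},{s,u},{r,s,u}} {{s,t}}
  V23: {{q},{t},{p,q},{p,t},{q,s},{q,t},{q,u},{r,t},{s,t},{t,u},{p,q,t},{p,r,t}}
  V24: {{t},{p,t},{q,t},{r,t},{s,t},{t,u},{p,q,t},{p,r,t}} {{q,u}}
  V34: {{t},{p,r},{p,t},{q,t},{r,t},{s,t},{t,u},{p,q,t},{p,r,t}} {{q,u}}
  V123: {{q},{p,q},{p,t},{q,s},{q,t},{q,u},{p,q,t},{p,r,t}} {{s,t}}
  V124: {{p,t},{q,t},{p,q,t},{p,r,t}} {{q,u}} {{s,t}}
  V134: {{p,r},{p,t},{q,t},{p,q,t},{p,r,t}} {{q,u}} {{s,t}}
  V234: {{t},{p,t},{q,t},{r,t},{s,t},{t,u},{p,q,t},{p,r,t}} {{q,u}}
  V1234: {{p,t},{q,t},{p,q,t},{p,r,t}} {{q,u}} {{s,t}}
C dims 4,13,10,3; δ0: rk 3, SNF 1^3; δ1: rk 7, SNF 1^7; δ2: rk 3, SNF 1^3
degree 0: 4−3−0 = 1 → Ȟ^0 ≅ Z
degree 1: 13−7−3 = 3 → Ȟ^1 ≅ Z^3
degree 2: 10−3−7 = 0 → Ȟ^2 ≅ 0


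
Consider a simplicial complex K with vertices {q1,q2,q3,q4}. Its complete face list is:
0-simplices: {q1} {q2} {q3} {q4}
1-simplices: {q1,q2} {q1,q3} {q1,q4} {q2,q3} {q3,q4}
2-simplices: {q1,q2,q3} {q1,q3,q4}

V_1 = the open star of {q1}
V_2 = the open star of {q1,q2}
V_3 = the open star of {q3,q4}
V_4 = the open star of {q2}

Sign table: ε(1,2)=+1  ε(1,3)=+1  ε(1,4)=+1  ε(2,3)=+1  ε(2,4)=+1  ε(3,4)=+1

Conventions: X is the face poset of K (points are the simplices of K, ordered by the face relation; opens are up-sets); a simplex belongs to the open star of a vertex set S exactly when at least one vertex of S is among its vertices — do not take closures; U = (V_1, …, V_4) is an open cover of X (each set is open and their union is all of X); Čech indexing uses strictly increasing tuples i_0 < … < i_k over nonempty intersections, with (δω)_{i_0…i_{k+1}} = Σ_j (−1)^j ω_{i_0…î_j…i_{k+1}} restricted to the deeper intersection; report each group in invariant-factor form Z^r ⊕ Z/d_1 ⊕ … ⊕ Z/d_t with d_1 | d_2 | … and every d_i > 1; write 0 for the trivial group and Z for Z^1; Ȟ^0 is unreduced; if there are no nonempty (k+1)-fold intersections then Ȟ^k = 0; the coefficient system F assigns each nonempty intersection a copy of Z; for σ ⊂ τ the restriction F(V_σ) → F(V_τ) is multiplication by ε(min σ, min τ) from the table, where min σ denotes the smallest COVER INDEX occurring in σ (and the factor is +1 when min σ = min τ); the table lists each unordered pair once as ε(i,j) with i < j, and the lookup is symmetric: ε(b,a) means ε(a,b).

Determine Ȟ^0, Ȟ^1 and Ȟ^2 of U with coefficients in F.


Ȟ^0 ≅ Z; Ȟ^1 ≅ 0; Ȟ^2 ≅ 0

nonempty intersections:
  V1={{q1},{q1,q2},{q1,q3},{q1,q4},{q1,q2,q3},{q1,q3,q4}} V2={{q1},{q2},{q1,q2},{q1,q3},{q1,q4},{q2,q3},{q1,q2,q3},{q1,q3,q4}} V3={{q3},{q4},{q1,q3},{q1,q4},{q2,q3},{q3,q4},{q1,q2,q3},{q1,q3,q4}} V4={{q2},{q1,q2},{q2,q3},{q1,q2,q3}}
  V12={{q1},{q1,q2},{q1,q3},{q1,q4},{q1,q2,q3},{q1,q3,q4}} V13={{q1,q3},{q1,q4},{q1,q2,q3},{q1,q3,q4}} V14={{q1,q2},{q1,q2,q3}} V23={{q1,q3},{q1,q4},{q2,q3},{q1,q2,q3},{q1,q3,q4}} V24={{q2},{q1,q2},{q2,q3},{q1,q2,q3}} V34={{q2,q3},{q1,q2,q3}}
  V123={{q1,q3},{q1,q4},{q1,q2,q3},{q1,q3,q4}} V124={{q1,q2},{q1,q2,q3}} V134={{q1,q2,q3}} V234={{q2,q3},{q1,q2,q3}}
  V1234={{q1,q2,q3}}
C dims 4,6,4,1; δ0: rk 3, SNF 1^3; δ1: rk 3, SNF 1^3; δ2: rk 1, SNF 1^1
Ȟ^0: (4−3)−0=1 ⇒ Z
Ȟ^1: (6−3)−3=0 ⇒ 0
Ȟ^2: (4−1)−3=0 ⇒ 0


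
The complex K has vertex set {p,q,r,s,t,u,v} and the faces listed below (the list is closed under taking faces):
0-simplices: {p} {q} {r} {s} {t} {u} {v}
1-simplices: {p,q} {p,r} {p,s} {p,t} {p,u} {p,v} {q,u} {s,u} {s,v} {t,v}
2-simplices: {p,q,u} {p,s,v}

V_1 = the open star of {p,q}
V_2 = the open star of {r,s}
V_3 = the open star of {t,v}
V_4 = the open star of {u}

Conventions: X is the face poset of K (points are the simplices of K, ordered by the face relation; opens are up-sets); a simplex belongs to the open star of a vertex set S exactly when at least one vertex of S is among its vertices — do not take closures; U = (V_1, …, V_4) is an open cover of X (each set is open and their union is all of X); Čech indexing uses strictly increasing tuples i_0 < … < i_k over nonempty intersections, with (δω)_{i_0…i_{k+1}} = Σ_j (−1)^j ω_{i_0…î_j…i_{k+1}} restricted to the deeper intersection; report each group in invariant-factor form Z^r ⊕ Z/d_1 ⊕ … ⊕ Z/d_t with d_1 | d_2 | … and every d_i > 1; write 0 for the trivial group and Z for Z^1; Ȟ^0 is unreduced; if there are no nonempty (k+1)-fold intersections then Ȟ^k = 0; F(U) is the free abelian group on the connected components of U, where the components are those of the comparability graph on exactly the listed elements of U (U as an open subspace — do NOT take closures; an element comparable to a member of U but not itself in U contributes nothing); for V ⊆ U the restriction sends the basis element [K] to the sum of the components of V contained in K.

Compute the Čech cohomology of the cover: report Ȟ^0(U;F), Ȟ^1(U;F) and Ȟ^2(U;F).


nonempty intersections:
  V1={{p},{q},{p,q},{p,r},{p,s},{p,t},{p,u},{p,v},{q,u},{p,q,u},{p,s,v}} V2={{r},{s},{p,r},{p,s},{s,u},{s,v},{p,s,v}} V3={{t},{v},{p,t},{p,v},{s,v},{t,v},{p,s,v}} V4={{u},{p,u},{q,u},{s,u},{p,q,u}}
  V12={{p,r},{p,s},{p,s,v}} V13={{p,t},{p,v},{p,s,v}} V14={{p,u},{q,u},{p,q,u}} V23={{s,v},{p,s,v}} V24={{s,u}}
  V123={{p,s,v}}
components per intersection:
  V1: {{p},{q},{p,q},{p,r},{p,s},{p,t},{p,u},{p,v},{q,u},{p,q,u},{p,s,v}}
  V2: {{r},{p,r}} {{s},{p,s},{s,u},{s,v},{p,s,v}}
  V3: {{t},{v},{p,t},{p,v},{s,v},{t,v},{p,s,v}}
  V4: {{u},{p,u},{q,u},{s,u},{p,q,u}}
  V12: {{p,r}} {{p,s},{p,s,v}}
  V13: {{p,t}} {{p,v},{p,s,v}}
  V14: {{p,u},{q,u},{p,q,u}}
  V23: {{s,v},{p,s,v}}
  V24: {{s,u}}
  V123: {{p,s,v}}
C dims 5,7,1; δ0: rk 4, SNF 1^4; δ1: rk 1, SNF 1^1
Ȟ^0: (5−4)−0=1 ⇒ Z
Ȟ^1: (7−1)−4=2 ⇒ Z^2
Ȟ^2: (1−0)−1=0 ⇒ 0

Ȟ^0 ≅ Z,  Ȟ^1 ≅ Z^2,  Ȟ^2 ≅ 0


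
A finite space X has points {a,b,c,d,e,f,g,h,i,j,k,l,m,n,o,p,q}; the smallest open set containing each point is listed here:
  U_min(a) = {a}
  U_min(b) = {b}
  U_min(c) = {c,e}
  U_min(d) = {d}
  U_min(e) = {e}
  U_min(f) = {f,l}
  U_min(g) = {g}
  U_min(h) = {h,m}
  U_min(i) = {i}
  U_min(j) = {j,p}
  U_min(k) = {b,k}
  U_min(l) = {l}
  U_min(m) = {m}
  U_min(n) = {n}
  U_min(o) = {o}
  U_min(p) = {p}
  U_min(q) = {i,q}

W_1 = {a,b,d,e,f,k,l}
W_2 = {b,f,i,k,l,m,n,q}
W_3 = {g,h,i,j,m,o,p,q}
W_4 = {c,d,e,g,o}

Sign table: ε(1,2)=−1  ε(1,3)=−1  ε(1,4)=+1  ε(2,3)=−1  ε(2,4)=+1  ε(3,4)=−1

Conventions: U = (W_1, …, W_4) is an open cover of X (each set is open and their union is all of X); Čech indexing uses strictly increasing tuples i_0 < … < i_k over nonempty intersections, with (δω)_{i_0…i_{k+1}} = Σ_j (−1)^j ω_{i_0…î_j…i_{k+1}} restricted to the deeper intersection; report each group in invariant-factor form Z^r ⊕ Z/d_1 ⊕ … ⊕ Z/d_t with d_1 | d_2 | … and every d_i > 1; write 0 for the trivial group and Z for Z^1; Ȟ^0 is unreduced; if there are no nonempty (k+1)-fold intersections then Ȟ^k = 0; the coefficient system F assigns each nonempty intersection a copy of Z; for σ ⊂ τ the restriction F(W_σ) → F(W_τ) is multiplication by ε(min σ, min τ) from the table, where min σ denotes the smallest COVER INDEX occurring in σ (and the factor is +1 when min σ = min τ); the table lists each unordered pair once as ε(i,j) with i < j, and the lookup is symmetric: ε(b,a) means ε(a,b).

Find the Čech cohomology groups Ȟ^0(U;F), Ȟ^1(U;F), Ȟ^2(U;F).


Ȟ^0(U;F) ≅ 0, Ȟ^1(U;F) ≅ Z/2, Ȟ^2(U;F) ≅ 0

nonempty overlaps:
  W12={b,f,k,l} W14={d,e} W23={i,m,q} W34={g,o}
C dims 4,4; δ0: rk 4, SNF 1^3·2
degree 0: 4−4−0 = 0 → Ȟ^0 ≅ 0
degree 1: 4−0−4 = 0 plus torsion [2] → Ȟ^1 ≅ Z/2
degree 2: 0−0−0 = 0 → Ȟ^2 ≅ 0


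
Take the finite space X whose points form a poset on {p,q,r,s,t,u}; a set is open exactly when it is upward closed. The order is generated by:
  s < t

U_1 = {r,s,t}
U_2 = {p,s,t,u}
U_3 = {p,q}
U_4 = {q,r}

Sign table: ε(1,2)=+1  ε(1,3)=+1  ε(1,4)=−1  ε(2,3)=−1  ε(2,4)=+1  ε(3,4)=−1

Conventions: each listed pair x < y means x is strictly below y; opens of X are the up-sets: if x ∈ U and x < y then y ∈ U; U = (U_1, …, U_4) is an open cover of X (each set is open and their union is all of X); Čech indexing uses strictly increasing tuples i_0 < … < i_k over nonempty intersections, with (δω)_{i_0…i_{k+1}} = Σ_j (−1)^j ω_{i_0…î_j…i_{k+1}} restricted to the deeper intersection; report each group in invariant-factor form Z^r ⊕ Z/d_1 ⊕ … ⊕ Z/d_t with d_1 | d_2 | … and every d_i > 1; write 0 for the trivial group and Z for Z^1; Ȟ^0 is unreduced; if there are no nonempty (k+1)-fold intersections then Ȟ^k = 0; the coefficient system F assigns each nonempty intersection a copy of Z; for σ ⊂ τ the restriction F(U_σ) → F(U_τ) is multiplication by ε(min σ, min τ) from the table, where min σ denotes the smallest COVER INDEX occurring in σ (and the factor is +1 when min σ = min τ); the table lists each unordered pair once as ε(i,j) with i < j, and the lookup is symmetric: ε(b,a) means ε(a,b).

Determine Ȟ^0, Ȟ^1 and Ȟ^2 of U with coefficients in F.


Ȟ^0 = 0,  Ȟ^1 = Z/2,  Ȟ^2 = 0

intersection data:
  U12={s,t} U14={r} U23={p} U34={q}
C dims 4,4; δ0: rk 4, SNF 1^3·2
Ȟ^0 = (4 − 4) − 0 = 0, so Ȟ^0 ≅ 0
Ȟ^1 = (4 − 0) − 4 = 0 plus torsion [2], so Ȟ^1 ≅ Z/2
Ȟ^2 = (0 − 0) − 0 = 0, so Ȟ^2 ≅ 0


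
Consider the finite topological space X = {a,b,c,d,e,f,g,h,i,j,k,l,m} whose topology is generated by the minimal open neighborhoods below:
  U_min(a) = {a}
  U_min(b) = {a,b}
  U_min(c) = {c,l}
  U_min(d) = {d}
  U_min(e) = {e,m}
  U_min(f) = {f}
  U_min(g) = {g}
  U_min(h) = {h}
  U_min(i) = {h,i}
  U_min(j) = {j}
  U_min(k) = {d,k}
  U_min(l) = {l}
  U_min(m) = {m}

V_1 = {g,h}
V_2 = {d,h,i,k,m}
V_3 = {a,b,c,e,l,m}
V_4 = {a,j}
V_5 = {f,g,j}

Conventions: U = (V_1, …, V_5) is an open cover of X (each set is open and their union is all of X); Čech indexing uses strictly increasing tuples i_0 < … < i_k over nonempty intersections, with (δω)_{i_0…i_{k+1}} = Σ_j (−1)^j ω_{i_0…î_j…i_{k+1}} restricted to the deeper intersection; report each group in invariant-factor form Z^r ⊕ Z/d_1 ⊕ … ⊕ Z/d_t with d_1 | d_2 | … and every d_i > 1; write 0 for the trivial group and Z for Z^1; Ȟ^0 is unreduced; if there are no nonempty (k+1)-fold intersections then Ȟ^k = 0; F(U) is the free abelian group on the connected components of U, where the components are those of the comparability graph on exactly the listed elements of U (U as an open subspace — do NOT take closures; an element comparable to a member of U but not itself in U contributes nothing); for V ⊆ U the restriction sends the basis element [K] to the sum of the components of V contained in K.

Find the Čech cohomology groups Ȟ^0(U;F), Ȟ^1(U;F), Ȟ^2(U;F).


Ȟ^0 ≅ Z^8; Ȟ^1 ≅ 0; Ȟ^2 ≅ 0

intersection data:
  V12={h} V15={g} V23={m} V34={a} V45={j}
components per intersection:
  V1: {g} {h}
  V2: {d,k} {h,i} {m}
  V3: {a,b} {c,l} {e,m}
  V4: {a} {j}
  V5: {f} {g} {j}
  V12: {h}
  V15: {g}
  V23: {m}
  V34: {a}
  V45: {j}
C dims 13,5; δ0: rk 5, SNF 1^5
Ȟ^0 = (13 − 5) − 0 = 8, so Ȟ^0 ≅ Z^8
Ȟ^1 = (5 − 0) − 5 = 0, so Ȟ^1 ≅ 0
Ȟ^2 = (0 − 0) − 0 = 0, so Ȟ^2 ≅ 0


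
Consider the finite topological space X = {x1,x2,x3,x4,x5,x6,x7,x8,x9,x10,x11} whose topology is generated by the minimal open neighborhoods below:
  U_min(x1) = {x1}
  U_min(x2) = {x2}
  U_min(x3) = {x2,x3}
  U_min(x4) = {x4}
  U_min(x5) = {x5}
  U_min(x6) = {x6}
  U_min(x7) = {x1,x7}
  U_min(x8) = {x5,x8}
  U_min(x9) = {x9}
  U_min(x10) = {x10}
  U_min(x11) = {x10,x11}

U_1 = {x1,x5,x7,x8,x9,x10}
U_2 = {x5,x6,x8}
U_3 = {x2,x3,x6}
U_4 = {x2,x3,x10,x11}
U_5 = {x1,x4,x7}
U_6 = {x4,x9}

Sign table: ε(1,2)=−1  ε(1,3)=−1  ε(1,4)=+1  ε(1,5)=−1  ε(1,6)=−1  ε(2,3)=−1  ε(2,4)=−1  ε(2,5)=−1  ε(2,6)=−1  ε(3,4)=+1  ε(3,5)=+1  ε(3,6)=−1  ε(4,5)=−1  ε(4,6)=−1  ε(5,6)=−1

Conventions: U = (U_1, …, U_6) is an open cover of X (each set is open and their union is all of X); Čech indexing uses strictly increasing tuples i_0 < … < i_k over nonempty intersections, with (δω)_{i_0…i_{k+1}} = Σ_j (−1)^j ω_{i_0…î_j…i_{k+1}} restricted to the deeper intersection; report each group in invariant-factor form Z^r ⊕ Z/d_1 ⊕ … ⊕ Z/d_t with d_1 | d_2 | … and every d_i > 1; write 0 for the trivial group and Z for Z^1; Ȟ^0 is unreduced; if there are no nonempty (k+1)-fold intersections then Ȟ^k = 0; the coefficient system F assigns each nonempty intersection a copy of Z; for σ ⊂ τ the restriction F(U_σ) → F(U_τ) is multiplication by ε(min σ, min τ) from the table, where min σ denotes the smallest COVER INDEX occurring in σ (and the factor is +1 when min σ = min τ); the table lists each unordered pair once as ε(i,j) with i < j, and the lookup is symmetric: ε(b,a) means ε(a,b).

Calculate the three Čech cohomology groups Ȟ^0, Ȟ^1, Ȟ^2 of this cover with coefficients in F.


Ȟ^0(U;F) ≅ 0; Ȟ^1(U;F) ≅ Z ⊕ Z/2; Ȟ^2(U;F) ≅ 0

cover nerve:
  U12={x5,x8} U14={x10} U15={x1,x7} U16={x9} U23={x6} U34={x2,x3} U56={x4}
C dims 6,7; δ0: rk 6, SNF 1^5·2
Ȟ^0: (6−6)−0=0 ⇒ 0
Ȟ^1: (7−0)−6=1 plus torsion [2] ⇒ Z ⊕ Z/2
Ȟ^2: (0−0)−0=0 ⇒ 0


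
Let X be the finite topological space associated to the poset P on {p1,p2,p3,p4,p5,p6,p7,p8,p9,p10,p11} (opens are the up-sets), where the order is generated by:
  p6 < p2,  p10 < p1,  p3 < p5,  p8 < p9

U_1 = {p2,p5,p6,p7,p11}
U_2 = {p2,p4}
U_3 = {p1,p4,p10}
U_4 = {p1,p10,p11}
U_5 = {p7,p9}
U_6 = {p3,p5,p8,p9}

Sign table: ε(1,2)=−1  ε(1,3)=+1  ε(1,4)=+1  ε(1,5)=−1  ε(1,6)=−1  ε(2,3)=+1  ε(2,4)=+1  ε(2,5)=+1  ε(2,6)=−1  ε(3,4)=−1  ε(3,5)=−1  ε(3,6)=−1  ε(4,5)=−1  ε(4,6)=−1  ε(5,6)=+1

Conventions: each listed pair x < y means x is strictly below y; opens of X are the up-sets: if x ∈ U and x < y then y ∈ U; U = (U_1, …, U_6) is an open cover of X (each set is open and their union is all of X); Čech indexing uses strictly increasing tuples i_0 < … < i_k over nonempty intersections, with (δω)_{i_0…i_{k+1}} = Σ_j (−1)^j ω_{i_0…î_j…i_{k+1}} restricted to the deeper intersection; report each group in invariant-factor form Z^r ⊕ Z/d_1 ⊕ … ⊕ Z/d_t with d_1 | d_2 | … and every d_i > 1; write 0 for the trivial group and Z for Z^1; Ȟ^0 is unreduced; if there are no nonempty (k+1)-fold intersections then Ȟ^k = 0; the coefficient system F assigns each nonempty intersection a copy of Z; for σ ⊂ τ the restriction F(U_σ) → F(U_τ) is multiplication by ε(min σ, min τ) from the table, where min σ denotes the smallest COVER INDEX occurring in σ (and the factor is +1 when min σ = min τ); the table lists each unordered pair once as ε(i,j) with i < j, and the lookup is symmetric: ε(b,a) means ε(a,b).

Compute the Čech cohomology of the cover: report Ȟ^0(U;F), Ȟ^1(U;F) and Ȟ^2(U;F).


cover nerve:
  U12={p2} U14={p11} U15={p7} U16={p5} U23={p4} U34={p1,p10} U56={p9}
C dims 6,7; δ0: rk 5, SNF 1^5
Ȟ^0: (6−5)−0=1 ⇒ Z
Ȟ^1: (7−0)−5=2 ⇒ Z^2
Ȟ^2: (0−0)−0=0 ⇒ 0

Ȟ^0(U;F) ≅ Z, Ȟ^1(U;F) ≅ Z^2, Ȟ^2(U;F) ≅ 0


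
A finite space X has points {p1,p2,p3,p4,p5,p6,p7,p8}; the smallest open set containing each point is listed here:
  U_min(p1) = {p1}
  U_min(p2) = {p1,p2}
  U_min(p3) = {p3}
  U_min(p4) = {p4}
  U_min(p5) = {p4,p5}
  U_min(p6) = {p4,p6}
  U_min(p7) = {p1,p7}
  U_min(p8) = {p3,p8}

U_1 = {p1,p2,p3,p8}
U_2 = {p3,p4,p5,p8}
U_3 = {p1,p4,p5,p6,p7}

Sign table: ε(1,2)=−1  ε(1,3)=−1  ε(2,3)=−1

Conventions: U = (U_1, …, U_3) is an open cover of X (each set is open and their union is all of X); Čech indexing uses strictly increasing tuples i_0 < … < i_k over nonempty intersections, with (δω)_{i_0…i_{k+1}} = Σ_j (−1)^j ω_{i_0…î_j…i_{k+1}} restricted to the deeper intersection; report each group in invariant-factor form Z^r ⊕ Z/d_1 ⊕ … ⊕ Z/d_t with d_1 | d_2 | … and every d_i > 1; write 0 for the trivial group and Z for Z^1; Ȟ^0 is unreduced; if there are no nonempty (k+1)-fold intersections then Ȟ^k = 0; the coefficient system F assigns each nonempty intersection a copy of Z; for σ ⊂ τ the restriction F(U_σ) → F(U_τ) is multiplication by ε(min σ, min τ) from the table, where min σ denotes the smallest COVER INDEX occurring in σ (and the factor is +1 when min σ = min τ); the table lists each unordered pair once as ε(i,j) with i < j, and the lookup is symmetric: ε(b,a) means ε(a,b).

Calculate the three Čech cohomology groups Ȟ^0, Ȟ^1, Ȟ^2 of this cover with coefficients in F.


Ȟ^0 = 0; Ȟ^1 = Z/2; Ȟ^2 = 0

cover nerve:
  U12={p3,p8} U13={p1} U23={p4,p5}
C dims 3,3; δ0: rk 3, SNF 1^2·2
Ȟ^0: (3−3)−0=0 ⇒ 0
Ȟ^1: (3−0)−3=0 plus torsion [2] ⇒ Z/2
Ȟ^2: (0−0)−0=0 ⇒ 0


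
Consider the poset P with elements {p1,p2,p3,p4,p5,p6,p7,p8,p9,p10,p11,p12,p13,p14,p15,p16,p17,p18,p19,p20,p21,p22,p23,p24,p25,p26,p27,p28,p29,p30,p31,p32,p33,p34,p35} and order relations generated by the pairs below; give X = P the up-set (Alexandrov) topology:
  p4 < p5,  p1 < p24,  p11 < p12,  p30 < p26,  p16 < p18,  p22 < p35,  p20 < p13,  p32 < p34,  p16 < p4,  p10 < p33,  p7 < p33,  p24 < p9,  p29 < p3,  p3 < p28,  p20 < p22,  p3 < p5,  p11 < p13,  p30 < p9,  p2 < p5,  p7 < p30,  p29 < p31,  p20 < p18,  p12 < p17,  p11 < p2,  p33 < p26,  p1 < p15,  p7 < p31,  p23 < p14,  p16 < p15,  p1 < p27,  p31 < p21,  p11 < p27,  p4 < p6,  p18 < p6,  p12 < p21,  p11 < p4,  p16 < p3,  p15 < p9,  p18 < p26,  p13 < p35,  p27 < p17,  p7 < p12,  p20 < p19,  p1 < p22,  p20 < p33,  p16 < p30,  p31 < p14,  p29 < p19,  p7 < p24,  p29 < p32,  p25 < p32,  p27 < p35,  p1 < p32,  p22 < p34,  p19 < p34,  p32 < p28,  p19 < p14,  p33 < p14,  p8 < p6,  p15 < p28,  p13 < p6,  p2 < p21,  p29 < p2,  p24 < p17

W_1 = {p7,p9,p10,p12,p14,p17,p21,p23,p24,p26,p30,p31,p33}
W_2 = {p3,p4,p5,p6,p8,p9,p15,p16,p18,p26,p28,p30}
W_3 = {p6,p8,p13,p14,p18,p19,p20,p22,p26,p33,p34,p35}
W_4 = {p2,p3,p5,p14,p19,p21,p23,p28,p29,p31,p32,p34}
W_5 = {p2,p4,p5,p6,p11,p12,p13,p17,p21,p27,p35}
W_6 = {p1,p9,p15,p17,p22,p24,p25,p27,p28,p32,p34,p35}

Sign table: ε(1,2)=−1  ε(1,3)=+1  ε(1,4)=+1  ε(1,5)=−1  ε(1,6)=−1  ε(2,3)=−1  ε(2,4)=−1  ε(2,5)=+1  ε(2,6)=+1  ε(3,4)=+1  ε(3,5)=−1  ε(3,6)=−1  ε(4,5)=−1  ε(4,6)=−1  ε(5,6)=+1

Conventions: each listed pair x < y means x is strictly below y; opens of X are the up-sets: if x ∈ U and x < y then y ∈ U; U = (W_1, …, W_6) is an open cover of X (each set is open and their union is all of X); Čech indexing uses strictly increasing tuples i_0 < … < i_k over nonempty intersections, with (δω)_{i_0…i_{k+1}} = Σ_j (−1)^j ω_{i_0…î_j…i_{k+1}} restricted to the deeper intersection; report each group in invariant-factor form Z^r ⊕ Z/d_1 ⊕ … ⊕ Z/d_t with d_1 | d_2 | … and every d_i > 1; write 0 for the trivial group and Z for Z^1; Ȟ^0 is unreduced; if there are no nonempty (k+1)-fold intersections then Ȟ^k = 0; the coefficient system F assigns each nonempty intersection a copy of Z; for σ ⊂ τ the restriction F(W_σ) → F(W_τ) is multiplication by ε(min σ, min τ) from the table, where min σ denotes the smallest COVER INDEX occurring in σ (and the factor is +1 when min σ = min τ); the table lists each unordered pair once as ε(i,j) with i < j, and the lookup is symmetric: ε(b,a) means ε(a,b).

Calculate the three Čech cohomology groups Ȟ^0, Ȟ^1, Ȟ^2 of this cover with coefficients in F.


nonempty intersections:
  W12={p9,p26,p30} W13={p14,p26,p33} W14={p14,p21,p23,p31} W15={p12,p17,p21} W16={p9,p17,p24} W23={p6,p8,p18,p26} W24={p3,p5,p28} W25={p4,p5,p6} W26={p9,p15,p28} W34={p14,p19,p34} W35={p6,p13,p35} W36={p22,p34,p35} W45={p2,p5,p21} W46={p28,p32,p34} W56={p17,p27,p35}
  W123={p26} W126={p9} W134={p14} W145={p21} W156={p17} W235={p6} W245={p5} W246={p28} W346={p34} W356={p35}
C dims 6,15,10; δ0: rk 5, SNF 1^5; δ1: rk 10, SNF 1^9·2
Ȟ^0: (6−5)−0=1 ⇒ Z
Ȟ^1: (15−10)−5=0 ⇒ 0
Ȟ^2: (10−0)−10=0 plus torsion [2] ⇒ Z/2

Ȟ^0 = Z,  Ȟ^1 = 0,  Ȟ^2 = Z/2


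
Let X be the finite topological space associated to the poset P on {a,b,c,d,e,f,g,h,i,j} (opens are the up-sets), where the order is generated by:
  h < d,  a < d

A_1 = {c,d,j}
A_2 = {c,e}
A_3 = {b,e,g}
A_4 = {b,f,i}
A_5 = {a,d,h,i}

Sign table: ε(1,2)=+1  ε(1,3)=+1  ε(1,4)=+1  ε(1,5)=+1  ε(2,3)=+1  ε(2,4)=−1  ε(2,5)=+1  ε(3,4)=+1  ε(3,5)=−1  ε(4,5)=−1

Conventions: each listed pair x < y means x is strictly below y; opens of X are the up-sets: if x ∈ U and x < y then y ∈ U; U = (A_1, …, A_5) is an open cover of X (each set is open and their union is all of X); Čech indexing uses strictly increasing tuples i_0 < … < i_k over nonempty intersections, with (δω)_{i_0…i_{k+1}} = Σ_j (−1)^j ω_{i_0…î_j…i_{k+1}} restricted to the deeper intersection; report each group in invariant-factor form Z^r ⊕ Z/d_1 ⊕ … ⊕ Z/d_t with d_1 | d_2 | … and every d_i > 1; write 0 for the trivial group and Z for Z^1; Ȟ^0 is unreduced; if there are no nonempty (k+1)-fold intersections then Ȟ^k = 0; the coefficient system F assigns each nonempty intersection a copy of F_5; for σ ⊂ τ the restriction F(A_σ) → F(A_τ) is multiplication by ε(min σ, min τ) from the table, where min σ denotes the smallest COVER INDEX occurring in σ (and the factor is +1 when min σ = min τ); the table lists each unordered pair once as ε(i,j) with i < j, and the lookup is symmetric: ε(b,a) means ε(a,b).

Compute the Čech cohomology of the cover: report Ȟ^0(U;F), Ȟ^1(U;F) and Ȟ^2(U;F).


cover nerve:
  A12={c} A15={d} A23={e} A34={b} A45={i}
C dims 5,5; δ0: rk_F5 5
Ȟ^0: (5−5)−0=0 ⇒ 0
Ȟ^1: (5−0)−5=0 ⇒ 0
Ȟ^2: (0−0)−0=0 ⇒ 0

Ȟ^0(U;F) ≅ 0, Ȟ^1(U;F) ≅ 0, Ȟ^2(U;F) ≅ 0


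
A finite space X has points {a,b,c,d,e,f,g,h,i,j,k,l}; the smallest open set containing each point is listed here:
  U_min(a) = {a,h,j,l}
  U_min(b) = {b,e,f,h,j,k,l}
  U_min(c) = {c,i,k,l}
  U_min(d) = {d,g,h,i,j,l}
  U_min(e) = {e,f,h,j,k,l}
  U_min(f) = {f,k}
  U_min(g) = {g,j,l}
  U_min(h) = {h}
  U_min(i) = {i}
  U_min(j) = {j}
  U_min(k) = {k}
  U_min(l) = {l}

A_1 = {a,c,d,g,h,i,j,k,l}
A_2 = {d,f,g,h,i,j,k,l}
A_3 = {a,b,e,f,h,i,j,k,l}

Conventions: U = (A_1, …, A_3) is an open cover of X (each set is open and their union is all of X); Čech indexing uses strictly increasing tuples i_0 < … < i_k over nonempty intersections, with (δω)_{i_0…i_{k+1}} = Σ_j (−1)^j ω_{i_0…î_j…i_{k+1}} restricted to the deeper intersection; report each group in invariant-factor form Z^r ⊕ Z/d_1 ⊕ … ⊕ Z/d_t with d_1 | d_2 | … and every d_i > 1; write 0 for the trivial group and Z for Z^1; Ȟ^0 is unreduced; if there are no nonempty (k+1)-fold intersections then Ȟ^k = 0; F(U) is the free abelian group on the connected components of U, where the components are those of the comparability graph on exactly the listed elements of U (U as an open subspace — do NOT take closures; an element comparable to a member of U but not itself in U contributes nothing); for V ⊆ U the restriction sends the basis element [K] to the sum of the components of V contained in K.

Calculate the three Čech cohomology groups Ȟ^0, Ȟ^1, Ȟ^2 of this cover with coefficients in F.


Ȟ^0 ≅ Z,  Ȟ^1 ≅ Z,  Ȟ^2 ≅ 0

nonempty overlaps:
  A12={d,g,h,i,j,k,l} A13={a,h,i,j,k,l} A23={f,h,i,j,k,l}
  A123={h,i,j,k,l}
components per intersection:
  A1: {a,c,d,g,h,i,j,k,l}
  A2: {d,g,h,i,j,l} {f,k}
  A3: {a,b,e,f,h,j,k,l} {i}
  A12: {d,g,h,i,j,l} {k}
  A13: {a,h,j,l} {i} {k}
  A23: {f,k} {h} {i} {j} {l}
  A123: {h} {i} {j} {k} {l}
C dims 5,10,5; δ0: rk 4, SNF 1^4; δ1: rk 5, SNF 1^5
degree 0: 5−4−0 = 1 → Ȟ^0 ≅ Z
degree 1: 10−5−4 = 1 → Ȟ^1 ≅ Z
degree 2: 5−0−5 = 0 → Ȟ^2 ≅ 0


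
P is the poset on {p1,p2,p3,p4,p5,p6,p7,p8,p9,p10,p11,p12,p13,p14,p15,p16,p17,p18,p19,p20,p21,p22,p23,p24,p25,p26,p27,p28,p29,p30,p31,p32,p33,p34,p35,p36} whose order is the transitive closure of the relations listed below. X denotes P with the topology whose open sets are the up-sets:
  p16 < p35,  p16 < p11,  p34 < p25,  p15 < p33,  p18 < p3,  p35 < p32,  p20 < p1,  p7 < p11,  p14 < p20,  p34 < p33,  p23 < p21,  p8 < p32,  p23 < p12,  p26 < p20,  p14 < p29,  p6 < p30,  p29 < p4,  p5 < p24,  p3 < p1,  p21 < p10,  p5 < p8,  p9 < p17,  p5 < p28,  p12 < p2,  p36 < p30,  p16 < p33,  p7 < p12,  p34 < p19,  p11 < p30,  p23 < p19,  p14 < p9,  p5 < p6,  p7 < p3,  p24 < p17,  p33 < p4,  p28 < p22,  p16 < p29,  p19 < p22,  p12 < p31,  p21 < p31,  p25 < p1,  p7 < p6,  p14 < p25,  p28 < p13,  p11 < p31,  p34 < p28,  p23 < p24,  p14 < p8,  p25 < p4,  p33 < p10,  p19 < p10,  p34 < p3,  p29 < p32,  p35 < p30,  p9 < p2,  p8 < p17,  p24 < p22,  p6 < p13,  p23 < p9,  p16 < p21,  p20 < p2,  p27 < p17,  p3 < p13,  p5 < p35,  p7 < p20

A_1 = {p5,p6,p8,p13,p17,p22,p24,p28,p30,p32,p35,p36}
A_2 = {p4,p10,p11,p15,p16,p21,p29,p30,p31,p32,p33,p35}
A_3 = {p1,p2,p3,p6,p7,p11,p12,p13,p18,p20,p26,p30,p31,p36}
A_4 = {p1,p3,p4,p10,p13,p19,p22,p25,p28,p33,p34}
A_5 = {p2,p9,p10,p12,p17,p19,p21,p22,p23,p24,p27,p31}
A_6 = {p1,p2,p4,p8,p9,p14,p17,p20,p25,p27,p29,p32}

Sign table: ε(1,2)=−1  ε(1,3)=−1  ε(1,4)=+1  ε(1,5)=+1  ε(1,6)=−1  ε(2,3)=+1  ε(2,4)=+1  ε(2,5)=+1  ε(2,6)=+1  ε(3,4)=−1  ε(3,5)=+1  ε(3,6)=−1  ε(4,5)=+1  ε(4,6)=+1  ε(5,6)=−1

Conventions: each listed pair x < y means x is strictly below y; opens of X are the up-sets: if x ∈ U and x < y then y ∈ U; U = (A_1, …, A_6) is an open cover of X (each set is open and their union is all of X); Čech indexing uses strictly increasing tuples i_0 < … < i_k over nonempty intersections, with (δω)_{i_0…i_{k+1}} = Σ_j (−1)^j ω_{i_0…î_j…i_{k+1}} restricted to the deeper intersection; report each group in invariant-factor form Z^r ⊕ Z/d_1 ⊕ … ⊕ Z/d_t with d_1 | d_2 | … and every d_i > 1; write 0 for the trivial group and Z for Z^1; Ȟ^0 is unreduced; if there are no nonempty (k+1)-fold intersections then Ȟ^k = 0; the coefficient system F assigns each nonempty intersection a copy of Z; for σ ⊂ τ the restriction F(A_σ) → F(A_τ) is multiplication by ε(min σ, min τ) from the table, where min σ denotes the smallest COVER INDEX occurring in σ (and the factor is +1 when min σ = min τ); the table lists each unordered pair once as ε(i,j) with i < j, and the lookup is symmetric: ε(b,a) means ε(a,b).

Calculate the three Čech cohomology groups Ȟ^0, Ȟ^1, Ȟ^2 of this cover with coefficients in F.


intersection data:
  A12={p30,p32,p35} A13={p6,p13,p30,p36} A14={p13,p22,p28} A15={p17,p22,p24} A16={p8,p17,p32} A23={p11,p30,p31} A24={p4,p10,p33} A25={p10,p21,p31} A26={p4,p29,p32} A34={p1,p3,p13} A35={p2,p12,p31} A36={p1,p2,p20} A45={p10,p19,p22} A46={p1,p4,p25} A56={p2,p9,p17,p27}
  A123={p30} A126={p32} A134={p13} A145={p22} A156={p17} A235={p31} A245={p10} A246={p4} A346={p1} A356={p2}
C dims 6,15,10; δ0: rk 6, SNF 1^5·2; δ1: rk 9, SNF 1^9
Ȟ^0 = (6 − 6) − 0 = 0, so Ȟ^0 ≅ 0
Ȟ^1 = (15 − 9) − 6 = 0 plus torsion [2], so Ȟ^1 ≅ Z/2
Ȟ^2 = (10 − 0) − 9 = 1, so Ȟ^2 ≅ Z

Ȟ^0 ≅ 0,  Ȟ^1 ≅ Z/2,  Ȟ^2 ≅ Z
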